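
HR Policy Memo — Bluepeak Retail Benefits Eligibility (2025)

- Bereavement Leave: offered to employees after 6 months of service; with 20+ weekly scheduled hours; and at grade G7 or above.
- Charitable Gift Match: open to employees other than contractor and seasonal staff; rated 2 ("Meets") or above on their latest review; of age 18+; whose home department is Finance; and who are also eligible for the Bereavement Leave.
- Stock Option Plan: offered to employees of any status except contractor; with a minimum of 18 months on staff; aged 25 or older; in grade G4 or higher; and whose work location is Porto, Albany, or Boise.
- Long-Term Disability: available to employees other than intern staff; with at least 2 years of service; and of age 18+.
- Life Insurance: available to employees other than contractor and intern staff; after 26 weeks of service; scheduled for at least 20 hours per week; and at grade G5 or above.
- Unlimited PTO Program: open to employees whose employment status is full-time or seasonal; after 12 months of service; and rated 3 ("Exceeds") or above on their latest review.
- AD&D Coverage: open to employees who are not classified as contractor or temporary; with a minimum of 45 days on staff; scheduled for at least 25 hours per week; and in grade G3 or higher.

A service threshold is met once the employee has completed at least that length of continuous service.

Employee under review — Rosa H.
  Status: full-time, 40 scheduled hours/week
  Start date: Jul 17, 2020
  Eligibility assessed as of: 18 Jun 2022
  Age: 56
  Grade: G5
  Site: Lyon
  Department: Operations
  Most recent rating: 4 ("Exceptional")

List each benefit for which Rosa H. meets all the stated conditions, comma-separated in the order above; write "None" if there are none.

Service from Jul 17, 2020 to 18 Jun 2022: 701 days.
Bereavement Leave — service 701 days ≥ 6 months (≈180 days) ✓; 40 hrs/wk ≥ 20 ✓; grade G5 < G7 ✗ → not eligible.
Charitable Gift Match — status full-time ✓ (not excluded); rating 4 ≥ 2 ✓; age 56 ≥ 18 ✓; dept Operations ✗ → not eligible.
Stock Option Plan — status full-time ✓ (not excluded); service 701 days ≥ 18 months (≈540 days) ✓; age 56 ≥ 25 ✓; grade G5 ≥ G4 ✓; site Lyon ✗ (not Porto, Albany, or Boise) → not eligible.
Long-Term Disability — status full-time ✓ (not excluded); service 701 days < 2 years (≈730 days) ✗ → not eligible.
Life Insurance — status full-time ✓ (not excluded); service 701 days ≥ 26 weeks (≈182 days) ✓; 40 hrs/wk ≥ 20 ✓; grade G5 ≥ G5 ✓ → eligible.
Unlimited PTO Program — status full-time ✓; service 701 days ≥ 12 months (≈360 days) ✓; rating 4 ≥ 3 ✓ → eligible.
AD&D Coverage — status full-time ✓ (not excluded); service 701 days ≥ 45 days ✓; 40 hrs/wk ≥ 25 ✓; grade G5 ≥ G3 ✓ → eligible.

Life Insurance, Unlimited PTO Program, AD&D Coverage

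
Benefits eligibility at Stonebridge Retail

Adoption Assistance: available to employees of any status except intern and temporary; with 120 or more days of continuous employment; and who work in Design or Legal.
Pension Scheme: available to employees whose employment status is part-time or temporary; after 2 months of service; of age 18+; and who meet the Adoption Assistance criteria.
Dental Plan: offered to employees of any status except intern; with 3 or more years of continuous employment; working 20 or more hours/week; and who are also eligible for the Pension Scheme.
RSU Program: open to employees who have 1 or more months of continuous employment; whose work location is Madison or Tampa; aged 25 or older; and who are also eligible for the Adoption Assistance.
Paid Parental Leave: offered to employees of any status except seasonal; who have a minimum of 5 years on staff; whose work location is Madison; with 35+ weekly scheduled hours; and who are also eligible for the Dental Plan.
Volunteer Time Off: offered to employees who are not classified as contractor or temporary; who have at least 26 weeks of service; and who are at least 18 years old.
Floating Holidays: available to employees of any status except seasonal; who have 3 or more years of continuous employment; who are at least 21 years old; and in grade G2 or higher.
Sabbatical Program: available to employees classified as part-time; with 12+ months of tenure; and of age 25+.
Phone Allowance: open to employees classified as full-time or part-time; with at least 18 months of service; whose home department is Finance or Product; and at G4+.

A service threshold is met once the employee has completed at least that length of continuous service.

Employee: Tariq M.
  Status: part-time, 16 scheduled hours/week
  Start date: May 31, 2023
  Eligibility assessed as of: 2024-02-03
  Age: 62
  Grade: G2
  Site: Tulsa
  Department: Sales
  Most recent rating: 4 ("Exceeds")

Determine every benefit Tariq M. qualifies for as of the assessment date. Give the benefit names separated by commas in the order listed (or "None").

Volunteer Time Off

Service from May 31, 2023 to 2024-02-03: 248 days.
Adoption Assistance — status part-time ✓ (not excluded); service 248 days ≥ 120 days ✓; dept Sales ✗ → not eligible.
Pension Scheme — status part-time ✓; service 248 days ≥ 2 months (≈60 days) ✓; age 62 ≥ 18 ✓; not eligible for Adoption Assistance ✗ → not eligible.
Dental Plan — status part-time ✓ (not excluded); service 248 days < 3 years (≈1095 days) ✗ → not eligible.
RSU Program — service 248 days ≥ 1 month (≈30 days) ✓; site Tulsa ✗ (not Madison or Tampa) → not eligible.
Paid Parental Leave — status part-time ✓ (not excluded); service 248 days < 5 years (≈1825 days) ✗ → not eligible.
Volunteer Time Off — status part-time ✓ (not excluded); service 248 days ≥ 26 weeks (≈182 days) ✓; age 62 ≥ 18 ✓ → eligible.
Floating Holidays — status part-time ✓ (not excluded); service 248 days < 3 years (≈1095 days) ✗ → not eligible.
Sabbatical Program — status part-time ✓; service 248 days < 12 months (≈360 days) ✗ → not eligible.
Phone Allowance — status part-time ✓; service 248 days < 18 months (≈540 days) ✗ → not eligible.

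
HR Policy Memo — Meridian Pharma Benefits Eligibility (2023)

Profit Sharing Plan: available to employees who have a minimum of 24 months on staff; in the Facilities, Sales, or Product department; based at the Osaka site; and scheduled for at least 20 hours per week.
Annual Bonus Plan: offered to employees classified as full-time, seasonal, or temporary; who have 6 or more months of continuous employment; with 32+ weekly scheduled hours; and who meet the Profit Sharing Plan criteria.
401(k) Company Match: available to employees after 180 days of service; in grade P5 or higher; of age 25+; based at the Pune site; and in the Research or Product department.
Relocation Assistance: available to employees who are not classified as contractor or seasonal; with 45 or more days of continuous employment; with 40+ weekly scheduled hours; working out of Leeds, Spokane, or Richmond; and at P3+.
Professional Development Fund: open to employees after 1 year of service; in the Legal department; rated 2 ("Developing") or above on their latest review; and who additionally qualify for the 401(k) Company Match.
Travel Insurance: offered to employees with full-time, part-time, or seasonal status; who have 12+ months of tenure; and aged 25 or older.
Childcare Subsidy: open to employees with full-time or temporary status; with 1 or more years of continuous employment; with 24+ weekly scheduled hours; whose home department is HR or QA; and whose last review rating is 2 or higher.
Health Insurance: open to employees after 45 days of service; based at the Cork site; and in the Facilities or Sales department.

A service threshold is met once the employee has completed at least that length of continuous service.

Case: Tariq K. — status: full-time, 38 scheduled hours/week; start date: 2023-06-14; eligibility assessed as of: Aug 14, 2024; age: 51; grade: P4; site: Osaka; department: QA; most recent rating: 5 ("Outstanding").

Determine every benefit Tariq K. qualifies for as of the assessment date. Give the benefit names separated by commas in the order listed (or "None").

Service from 2023-06-14 to Aug 14, 2024: 427 days.
Profit Sharing Plan — service 427 days < 24 months (≈720 days) ✗ → not eligible.
Annual Bonus Plan — status full-time ✓; service 427 days ≥ 6 months (≈180 days) ✓; 38 hrs/wk ≥ 32 ✓; not eligible for Profit Sharing Plan ✗ → not eligible.
401(k) Company Match — service 427 days ≥ 180 days ✓; grade P4 < P5 ✗ → not eligible.
Relocation Assistance — status full-time ✓ (not excluded); service 427 days ≥ 45 days ✓; 38 hrs/wk < 40 ✗ → not eligible.
Professional Development Fund — service 427 days ≥ 1 year (≈365 days) ✓; dept QA ✗ → not eligible.
Travel Insurance — status full-time ✓; service 427 days ≥ 12 months (≈360 days) ✓; age 51 ≥ 25 ✓ → eligible.
Childcare Subsidy — status full-time ✓; service 427 days ≥ 1 year (≈365 days) ✓; 38 hrs/wk ≥ 24 ✓; dept QA ✓; rating 5 ≥ 2 ✓ → eligible.
Health Insurance — service 427 days ≥ 45 days ✓; site Osaka ✗ (not Cork) → not eligible.

Travel Insurance, Childcare Subsidy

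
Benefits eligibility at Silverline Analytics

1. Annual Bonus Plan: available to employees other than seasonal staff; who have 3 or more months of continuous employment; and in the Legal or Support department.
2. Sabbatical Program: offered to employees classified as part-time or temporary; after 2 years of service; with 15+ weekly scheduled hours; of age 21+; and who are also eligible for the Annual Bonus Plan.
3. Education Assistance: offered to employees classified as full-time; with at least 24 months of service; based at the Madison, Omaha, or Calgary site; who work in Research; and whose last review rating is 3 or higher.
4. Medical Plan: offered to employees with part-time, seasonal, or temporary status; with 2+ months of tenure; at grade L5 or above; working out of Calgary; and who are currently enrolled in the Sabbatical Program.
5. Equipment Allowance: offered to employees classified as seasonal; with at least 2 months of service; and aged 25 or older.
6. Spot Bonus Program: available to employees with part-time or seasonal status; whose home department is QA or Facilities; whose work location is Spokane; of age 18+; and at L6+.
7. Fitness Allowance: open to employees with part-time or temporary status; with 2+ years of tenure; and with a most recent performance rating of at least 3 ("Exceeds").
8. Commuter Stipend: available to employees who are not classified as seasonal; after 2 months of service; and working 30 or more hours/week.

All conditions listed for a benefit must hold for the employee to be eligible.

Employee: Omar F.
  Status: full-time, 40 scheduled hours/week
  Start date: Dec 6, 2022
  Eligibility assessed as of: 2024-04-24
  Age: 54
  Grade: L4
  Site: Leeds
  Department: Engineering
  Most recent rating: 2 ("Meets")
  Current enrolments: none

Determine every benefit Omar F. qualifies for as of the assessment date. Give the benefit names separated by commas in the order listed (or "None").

Commuter Stipend

Service from Dec 6, 2022 to 2024-04-24: 505 days.
Annual Bonus Plan — status full-time ✓ (not excluded); service 505 days ≥ 3 months (≈90 days) ✓; dept Engineering ✗ → not eligible.
Sabbatical Program — status full-time ✗ (requires part-time or temporary) → not eligible.
Education Assistance — status full-time ✓; service 505 days < 24 months (≈720 days) ✗ → not eligible.
Medical Plan — status full-time ✗ (requires part-time, seasonal, or temporary) → not eligible.
Equipment Allowance — status full-time ✗ (requires seasonal) → not eligible.
Spot Bonus Program — status full-time ✗ (requires part-time or seasonal) → not eligible.
Fitness Allowance — status full-time ✗ (requires part-time or temporary) → not eligible.
Commuter Stipend — status full-time ✓ (not excluded); service 505 days ≥ 2 months (≈60 days) ✓; 40 hrs/wk ≥ 30 ✓ → eligible.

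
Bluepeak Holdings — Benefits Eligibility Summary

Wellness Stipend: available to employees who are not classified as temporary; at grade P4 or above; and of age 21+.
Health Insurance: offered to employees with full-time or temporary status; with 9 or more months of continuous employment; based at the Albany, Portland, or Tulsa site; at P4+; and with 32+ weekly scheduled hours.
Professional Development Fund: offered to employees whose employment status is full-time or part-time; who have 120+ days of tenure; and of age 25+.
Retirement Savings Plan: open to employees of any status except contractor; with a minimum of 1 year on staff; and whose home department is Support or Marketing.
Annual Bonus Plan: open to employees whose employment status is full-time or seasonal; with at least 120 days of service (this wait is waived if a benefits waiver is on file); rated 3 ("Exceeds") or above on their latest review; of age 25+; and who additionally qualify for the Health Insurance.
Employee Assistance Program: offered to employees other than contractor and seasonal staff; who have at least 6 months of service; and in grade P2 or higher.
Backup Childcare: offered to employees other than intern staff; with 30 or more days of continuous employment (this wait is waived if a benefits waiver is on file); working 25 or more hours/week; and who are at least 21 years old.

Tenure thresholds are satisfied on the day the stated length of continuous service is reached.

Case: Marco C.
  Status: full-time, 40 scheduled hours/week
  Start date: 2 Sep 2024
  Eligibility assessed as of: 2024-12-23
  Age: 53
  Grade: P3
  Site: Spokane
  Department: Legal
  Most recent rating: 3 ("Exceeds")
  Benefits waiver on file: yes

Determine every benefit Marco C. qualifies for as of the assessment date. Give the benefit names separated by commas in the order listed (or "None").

Service from 2 Sep 2024 to 2024-12-23: 112 days.
Wellness Stipend — status full-time ✓ (not excluded); grade P3 < P4 ✗ → not eligible.
Health Insurance — status full-time ✓; service 112 days < 9 months (≈270 days) ✗ → not eligible.
Professional Development Fund — status full-time ✓; service 112 days < 120 days ✗ → not eligible.
Retirement Savings Plan — status full-time ✓ (not excluded); service 112 days < 1 year (≈365 days) ✗ → not eligible.
Annual Bonus Plan — status full-time ✓; benefits waiver on file ✓; rating 3 ≥ 3 ✓; age 53 ≥ 25 ✓; not eligible for Health Insurance ✗ → not eligible.
Employee Assistance Program — status full-time ✓ (not excluded); service 112 days < 6 months (≈180 days) ✗ → not eligible.
Backup Childcare — status full-time ✓ (not excluded); benefits waiver on file ✓; 40 hrs/wk ≥ 25 ✓; age 53 ≥ 21 ✓ → eligible.

Backup Childcare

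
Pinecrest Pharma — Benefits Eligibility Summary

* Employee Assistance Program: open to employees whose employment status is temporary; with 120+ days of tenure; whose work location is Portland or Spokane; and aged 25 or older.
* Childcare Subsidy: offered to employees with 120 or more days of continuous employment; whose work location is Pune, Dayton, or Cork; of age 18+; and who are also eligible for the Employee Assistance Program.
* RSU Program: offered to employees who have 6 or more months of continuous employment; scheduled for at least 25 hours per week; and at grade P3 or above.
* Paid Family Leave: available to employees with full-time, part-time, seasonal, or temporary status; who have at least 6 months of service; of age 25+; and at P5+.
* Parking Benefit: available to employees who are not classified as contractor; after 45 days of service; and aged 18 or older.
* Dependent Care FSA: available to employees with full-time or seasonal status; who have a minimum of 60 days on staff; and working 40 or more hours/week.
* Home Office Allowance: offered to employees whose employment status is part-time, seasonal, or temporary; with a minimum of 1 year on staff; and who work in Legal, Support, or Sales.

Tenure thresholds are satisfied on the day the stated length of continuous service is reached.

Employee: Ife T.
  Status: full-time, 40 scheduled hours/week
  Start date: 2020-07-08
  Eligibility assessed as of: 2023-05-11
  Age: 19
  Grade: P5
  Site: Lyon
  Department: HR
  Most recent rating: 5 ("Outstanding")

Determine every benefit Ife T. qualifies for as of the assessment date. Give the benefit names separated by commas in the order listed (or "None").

RSU Program, Parking Benefit, Dependent Care FSA

Service from 2020-07-08 to 2023-05-11: 1037 days.
Employee Assistance Program — status full-time ✗ (requires temporary) → not eligible.
Childcare Subsidy — service 1037 days ≥ 120 days ✓; site Lyon ✗ (not Pune, Dayton, or Cork) → not eligible.
RSU Program — service 1037 days ≥ 6 months (≈180 days) ✓; 40 hrs/wk ≥ 25 ✓; grade P5 ≥ P3 ✓ → eligible.
Paid Family Leave — status full-time ✓; service 1037 days ≥ 6 months (≈180 days) ✓; age 19 < 25 ✗ → not eligible.
Parking Benefit — status full-time ✓ (not excluded); service 1037 days ≥ 45 days ✓; age 19 ≥ 18 ✓ → eligible.
Dependent Care FSA — status full-time ✓; service 1037 days ≥ 60 days ✓; 40 hrs/wk ≥ 40 ✓ → eligible.
Home Office Allowance — status full-time ✗ (requires part-time, seasonal, or temporary) → not eligible.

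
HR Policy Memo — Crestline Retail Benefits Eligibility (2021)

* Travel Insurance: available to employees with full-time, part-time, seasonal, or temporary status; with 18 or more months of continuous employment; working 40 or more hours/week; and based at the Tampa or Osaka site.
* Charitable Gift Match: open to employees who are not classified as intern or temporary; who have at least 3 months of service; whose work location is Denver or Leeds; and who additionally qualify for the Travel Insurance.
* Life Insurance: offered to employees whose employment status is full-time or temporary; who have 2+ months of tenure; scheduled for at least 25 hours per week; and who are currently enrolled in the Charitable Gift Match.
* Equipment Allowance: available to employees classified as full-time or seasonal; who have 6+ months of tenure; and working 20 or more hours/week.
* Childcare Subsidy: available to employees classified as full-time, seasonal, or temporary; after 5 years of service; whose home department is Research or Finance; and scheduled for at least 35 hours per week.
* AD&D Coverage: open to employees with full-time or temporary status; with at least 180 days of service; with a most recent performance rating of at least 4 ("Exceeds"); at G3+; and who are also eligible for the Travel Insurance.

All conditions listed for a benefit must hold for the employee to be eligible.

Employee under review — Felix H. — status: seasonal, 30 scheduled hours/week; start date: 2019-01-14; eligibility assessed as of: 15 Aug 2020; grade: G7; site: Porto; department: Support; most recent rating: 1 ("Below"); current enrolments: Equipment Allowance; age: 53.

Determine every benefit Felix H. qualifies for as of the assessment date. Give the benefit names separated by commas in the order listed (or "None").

Equipment Allowance

Service from 2019-01-14 to 15 Aug 2020: 579 days.
Travel Insurance — status seasonal ✓; service 579 days ≥ 18 months (≈540 days) ✓; 30 hrs/wk < 40 ✗ → not eligible.
Charitable Gift Match — status seasonal ✓ (not excluded); service 579 days ≥ 3 months (≈90 days) ✓; site Porto ✗ (not Denver or Leeds) → not eligible.
Life Insurance — status seasonal ✗ (requires full-time or temporary) → not eligible.
Equipment Allowance — status seasonal ✓; service 579 days ≥ 6 months (≈180 days) ✓; 30 hrs/wk ≥ 20 ✓ → eligible.
Childcare Subsidy — status seasonal ✓; service 579 days < 5 years (≈1825 days) ✗ → not eligible.
AD&D Coverage — status seasonal ✗ (requires full-time or temporary) → not eligible.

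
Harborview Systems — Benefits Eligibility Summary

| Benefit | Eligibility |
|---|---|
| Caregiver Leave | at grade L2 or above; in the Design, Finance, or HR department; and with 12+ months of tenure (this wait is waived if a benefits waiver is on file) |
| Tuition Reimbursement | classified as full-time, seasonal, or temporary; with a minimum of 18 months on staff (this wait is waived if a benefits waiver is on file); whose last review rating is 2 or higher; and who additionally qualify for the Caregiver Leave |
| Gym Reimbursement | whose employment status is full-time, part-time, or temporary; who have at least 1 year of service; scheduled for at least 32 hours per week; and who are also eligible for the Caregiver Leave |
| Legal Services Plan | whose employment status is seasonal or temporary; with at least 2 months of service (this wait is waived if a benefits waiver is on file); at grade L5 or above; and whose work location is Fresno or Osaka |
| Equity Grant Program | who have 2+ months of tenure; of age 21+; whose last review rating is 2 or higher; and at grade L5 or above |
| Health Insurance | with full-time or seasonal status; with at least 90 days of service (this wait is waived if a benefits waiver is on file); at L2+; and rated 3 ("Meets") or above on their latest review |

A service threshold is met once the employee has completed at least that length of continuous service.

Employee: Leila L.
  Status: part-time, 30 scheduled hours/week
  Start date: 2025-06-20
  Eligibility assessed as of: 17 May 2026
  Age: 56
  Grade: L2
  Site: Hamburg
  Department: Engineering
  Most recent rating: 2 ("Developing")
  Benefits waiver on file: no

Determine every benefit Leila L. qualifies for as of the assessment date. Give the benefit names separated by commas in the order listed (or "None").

Service from 2025-06-20 to 17 May 2026: 331 days.
Caregiver Leave — grade L2 ≥ L2 ✓; dept Engineering ✗ → not eligible.
Tuition Reimbursement — status part-time ✗ (requires full-time, seasonal, or temporary) → not eligible.
Gym Reimbursement — status part-time ✓; service 331 days < 1 year (≈365 days) ✗ → not eligible.
Legal Services Plan — status part-time ✗ (requires seasonal or temporary) → not eligible.
Equity Grant Program — service 331 days ≥ 2 months (≈60 days) ✓; age 56 ≥ 21 ✓; rating 2 ≥ 2 ✓; grade L2 < L5 ✗ → not eligible.
Health Insurance — status part-time ✗ (requires full-time or seasonal) → not eligible.

None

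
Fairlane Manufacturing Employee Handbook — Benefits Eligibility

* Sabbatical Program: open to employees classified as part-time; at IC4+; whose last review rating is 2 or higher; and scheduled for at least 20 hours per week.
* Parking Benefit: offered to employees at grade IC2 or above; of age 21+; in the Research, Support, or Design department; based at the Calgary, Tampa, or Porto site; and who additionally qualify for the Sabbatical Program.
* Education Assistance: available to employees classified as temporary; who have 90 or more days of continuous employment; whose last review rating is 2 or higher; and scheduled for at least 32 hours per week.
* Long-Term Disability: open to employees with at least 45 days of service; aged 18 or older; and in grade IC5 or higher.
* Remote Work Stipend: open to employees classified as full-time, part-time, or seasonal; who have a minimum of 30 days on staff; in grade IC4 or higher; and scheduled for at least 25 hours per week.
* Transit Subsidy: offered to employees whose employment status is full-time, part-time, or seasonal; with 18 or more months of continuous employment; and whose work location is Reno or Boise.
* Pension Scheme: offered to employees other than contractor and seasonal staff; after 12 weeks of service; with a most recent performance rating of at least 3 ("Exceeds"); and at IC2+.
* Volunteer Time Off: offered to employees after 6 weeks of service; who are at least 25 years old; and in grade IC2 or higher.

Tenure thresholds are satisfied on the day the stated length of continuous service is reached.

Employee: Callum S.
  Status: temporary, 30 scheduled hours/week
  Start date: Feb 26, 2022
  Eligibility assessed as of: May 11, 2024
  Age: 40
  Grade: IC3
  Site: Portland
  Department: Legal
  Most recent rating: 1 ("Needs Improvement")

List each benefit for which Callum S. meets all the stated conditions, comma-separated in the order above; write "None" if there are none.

Service from Feb 26, 2022 to May 11, 2024: 805 days.
Sabbatical Program — status temporary ✗ (requires part-time) → not eligible.
Parking Benefit — grade IC3 ≥ IC2 ✓; age 40 ≥ 21 ✓; dept Legal ✗ → not eligible.
Education Assistance — status temporary ✓; service 805 days ≥ 90 days ✓; rating 1 < 2 ✗ → not eligible.
Long-Term Disability — service 805 days ≥ 45 days ✓; age 40 ≥ 18 ✓; grade IC3 < IC5 ✗ → not eligible.
Remote Work Stipend — status temporary ✗ (requires full-time, part-time, or seasonal) → not eligible.
Transit Subsidy — status temporary ✗ (requires full-time, part-time, or seasonal) → not eligible.
Pension Scheme — status temporary ✓ (not excluded); service 805 days ≥ 12 weeks (≈84 days) ✓; rating 1 < 3 ✗ → not eligible.
Volunteer Time Off — service 805 days ≥ 6 weeks (≈42 days) ✓; age 40 ≥ 25 ✓; grade IC3 ≥ IC2 ✓ → eligible.

Volunteer Time Off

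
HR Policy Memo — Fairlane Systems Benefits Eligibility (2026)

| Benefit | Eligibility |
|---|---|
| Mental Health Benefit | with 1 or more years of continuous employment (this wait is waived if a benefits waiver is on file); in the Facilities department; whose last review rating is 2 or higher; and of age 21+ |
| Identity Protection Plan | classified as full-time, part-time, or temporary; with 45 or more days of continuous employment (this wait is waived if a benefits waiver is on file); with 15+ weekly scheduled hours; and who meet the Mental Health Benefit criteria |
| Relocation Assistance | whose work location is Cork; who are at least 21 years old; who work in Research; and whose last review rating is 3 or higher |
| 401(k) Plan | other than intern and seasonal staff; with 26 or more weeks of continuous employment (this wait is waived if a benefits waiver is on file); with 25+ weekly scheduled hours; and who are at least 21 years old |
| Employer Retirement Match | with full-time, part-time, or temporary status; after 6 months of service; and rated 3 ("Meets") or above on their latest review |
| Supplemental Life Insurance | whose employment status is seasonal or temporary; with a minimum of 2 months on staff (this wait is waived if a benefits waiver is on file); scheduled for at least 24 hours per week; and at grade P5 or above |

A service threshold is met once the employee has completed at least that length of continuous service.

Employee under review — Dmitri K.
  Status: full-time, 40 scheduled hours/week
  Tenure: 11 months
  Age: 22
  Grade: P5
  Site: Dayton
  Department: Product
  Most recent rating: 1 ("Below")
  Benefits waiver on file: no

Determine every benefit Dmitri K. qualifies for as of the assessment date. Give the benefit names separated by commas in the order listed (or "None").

401(k) Plan

Mental Health Benefit — no waiver, service 11 months < 1 year (≈365 days) ✗ → not eligible.
Identity Protection Plan — status full-time ✓; no waiver, service 11 months ≥ 45 days ✓; 40 hrs/wk ≥ 15 ✓; not eligible for Mental Health Benefit ✗ → not eligible.
Relocation Assistance — site Dayton ✗ (not Cork) → not eligible.
401(k) Plan — status full-time ✓ (not excluded); no waiver, service 11 months ≥ 26 weeks (≈182 days) ✓; 40 hrs/wk ≥ 25 ✓; age 22 ≥ 21 ✓ → eligible.
Employer Retirement Match — status full-time ✓; service 11 months ≥ 6 months ✓; rating 1 < 3 ✗ → not eligible.
Supplemental Life Insurance — status full-time ✗ (requires seasonal or temporary) → not eligible.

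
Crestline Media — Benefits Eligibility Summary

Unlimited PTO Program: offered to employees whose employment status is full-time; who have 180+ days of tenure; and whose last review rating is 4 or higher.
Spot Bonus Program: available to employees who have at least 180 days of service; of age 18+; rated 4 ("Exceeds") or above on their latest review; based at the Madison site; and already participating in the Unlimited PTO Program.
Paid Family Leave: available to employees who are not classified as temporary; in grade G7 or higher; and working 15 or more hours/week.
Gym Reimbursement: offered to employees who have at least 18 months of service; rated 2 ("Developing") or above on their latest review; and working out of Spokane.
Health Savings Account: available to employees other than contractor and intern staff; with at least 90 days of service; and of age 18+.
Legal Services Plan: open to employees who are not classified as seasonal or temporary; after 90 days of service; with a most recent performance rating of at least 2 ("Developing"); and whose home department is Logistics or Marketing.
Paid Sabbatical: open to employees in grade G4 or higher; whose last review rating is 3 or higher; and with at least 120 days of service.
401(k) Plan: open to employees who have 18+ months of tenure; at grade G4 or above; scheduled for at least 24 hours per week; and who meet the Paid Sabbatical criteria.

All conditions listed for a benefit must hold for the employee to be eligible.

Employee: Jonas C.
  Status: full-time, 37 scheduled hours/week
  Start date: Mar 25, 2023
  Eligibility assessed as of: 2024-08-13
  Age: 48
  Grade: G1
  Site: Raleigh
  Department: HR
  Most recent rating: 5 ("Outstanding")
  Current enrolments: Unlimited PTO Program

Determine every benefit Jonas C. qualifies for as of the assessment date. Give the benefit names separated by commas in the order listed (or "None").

Service from Mar 25, 2023 to 2024-08-13: 507 days.
Unlimited PTO Program — status full-time ✓; service 507 days ≥ 180 days ✓; rating 5 ≥ 4 ✓ → eligible.
Spot Bonus Program — service 507 days ≥ 180 days ✓; age 48 ≥ 18 ✓; rating 5 ≥ 4 ✓; site Raleigh ✗ (not Madison) → not eligible.
Paid Family Leave — status full-time ✓ (not excluded); grade G1 < G7 ✗ → not eligible.
Gym Reimbursement — service 507 days < 18 months (≈540 days) ✗ → not eligible.
Health Savings Account — status full-time ✓ (not excluded); service 507 days ≥ 90 days ✓; age 48 ≥ 18 ✓ → eligible.
Legal Services Plan — status full-time ✓ (not excluded); service 507 days ≥ 90 days ✓; rating 5 ≥ 2 ✓; dept HR ✗ → not eligible.
Paid Sabbatical — grade G1 < G4 ✗ → not eligible.
401(k) Plan — service 507 days < 18 months (≈540 days) ✗ → not eligible.

Unlimited PTO Program, Health Savings Account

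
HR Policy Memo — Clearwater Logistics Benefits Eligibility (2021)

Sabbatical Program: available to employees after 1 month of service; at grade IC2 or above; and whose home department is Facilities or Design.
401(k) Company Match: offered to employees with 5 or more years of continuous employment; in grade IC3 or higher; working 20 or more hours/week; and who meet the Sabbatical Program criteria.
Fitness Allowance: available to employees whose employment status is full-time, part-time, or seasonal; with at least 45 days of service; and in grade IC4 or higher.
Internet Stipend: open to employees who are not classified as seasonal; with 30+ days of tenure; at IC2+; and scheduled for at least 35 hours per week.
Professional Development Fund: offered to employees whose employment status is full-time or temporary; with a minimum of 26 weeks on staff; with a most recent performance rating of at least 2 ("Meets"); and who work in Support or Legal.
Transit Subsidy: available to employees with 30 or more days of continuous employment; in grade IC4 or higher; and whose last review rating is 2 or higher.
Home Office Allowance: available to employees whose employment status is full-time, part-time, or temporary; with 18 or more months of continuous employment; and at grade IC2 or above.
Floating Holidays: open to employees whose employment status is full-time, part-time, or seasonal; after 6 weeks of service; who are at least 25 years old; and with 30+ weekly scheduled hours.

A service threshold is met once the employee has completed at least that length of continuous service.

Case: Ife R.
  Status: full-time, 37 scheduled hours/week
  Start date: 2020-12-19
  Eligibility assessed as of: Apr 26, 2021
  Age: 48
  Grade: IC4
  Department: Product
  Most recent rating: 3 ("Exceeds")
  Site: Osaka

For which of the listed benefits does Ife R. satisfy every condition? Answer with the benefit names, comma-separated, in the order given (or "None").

Fitness Allowance, Internet Stipend, Transit Subsidy, Floating Holidays

Service from 2020-12-19 to Apr 26, 2021: 128 days.
Sabbatical Program — service 128 days ≥ 1 month (≈30 days) ✓; grade IC4 ≥ IC2 ✓; dept Product ✗ → not eligible.
401(k) Company Match — service 128 days < 5 years (≈1825 days) ✗ → not eligible.
Fitness Allowance — status full-time ✓; service 128 days ≥ 45 days ✓; grade IC4 ≥ IC4 ✓ → eligible.
Internet Stipend — status full-time ✓ (not excluded); service 128 days ≥ 30 days ✓; grade IC4 ≥ IC2 ✓; 37 hrs/wk ≥ 35 ✓ → eligible.
Professional Development Fund — status full-time ✓; service 128 days < 26 weeks (≈182 days) ✗ → not eligible.
Transit Subsidy — service 128 days ≥ 30 days ✓; grade IC4 ≥ IC4 ✓; rating 3 ≥ 2 ✓ → eligible.
Home Office Allowance — status full-time ✓; service 128 days < 18 months (≈540 days) ✗ → not eligible.
Floating Holidays — status full-time ✓; service 128 days ≥ 6 weeks (≈42 days) ✓; age 48 ≥ 25 ✓; 37 hrs/wk ≥ 30 ✓ → eligible.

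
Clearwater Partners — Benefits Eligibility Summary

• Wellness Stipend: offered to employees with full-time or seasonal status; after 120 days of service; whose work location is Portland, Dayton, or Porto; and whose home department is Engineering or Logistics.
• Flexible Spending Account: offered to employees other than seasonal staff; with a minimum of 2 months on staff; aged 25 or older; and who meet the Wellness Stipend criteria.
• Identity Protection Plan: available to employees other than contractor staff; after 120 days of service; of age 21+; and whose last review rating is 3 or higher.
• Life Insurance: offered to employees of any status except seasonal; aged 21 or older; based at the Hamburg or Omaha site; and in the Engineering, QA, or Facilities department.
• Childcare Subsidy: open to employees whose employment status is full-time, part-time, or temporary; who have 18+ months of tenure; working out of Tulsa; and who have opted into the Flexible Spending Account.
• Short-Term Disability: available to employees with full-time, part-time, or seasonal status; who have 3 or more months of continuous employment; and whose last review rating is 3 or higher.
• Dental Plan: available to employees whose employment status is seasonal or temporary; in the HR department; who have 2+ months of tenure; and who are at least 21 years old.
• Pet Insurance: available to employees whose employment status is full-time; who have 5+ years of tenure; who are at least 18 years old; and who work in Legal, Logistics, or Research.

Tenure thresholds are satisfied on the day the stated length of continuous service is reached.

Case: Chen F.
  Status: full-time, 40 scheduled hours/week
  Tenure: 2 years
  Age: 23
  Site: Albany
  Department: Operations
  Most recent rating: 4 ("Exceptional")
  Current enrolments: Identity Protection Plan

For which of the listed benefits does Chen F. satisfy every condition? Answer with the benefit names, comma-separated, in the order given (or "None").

Wellness Stipend — status full-time ✓; service 2 years ≥ 120 days ✓; site Albany ✗ (not Portland, Dayton, or Porto) → not eligible.
Flexible Spending Account — status full-time ✓ (not excluded); service 2 years ≥ 2 months (≈60 days) ✓; age 23 < 25 ✗ → not eligible.
Identity Protection Plan — status full-time ✓ (not excluded); service 2 years ≥ 120 days ✓; age 23 ≥ 21 ✓; rating 4 ≥ 3 ✓ → eligible.
Life Insurance — status full-time ✓ (not excluded); age 23 ≥ 21 ✓; site Albany ✗ (not Hamburg or Omaha) → not eligible.
Childcare Subsidy — status full-time ✓; service 2 years ≥ 18 months (≈540 days) ✓; site Albany ✗ (not Tulsa) → not eligible.
Short-Term Disability — status full-time ✓; service 2 years ≥ 3 months (≈90 days) ✓; rating 4 ≥ 3 ✓ → eligible.
Dental Plan — status full-time ✗ (requires seasonal or temporary) → not eligible.
Pet Insurance — status full-time ✓; service 2 years < 5 years ✗ → not eligible.

Identity Protection Plan, Short-Term Disability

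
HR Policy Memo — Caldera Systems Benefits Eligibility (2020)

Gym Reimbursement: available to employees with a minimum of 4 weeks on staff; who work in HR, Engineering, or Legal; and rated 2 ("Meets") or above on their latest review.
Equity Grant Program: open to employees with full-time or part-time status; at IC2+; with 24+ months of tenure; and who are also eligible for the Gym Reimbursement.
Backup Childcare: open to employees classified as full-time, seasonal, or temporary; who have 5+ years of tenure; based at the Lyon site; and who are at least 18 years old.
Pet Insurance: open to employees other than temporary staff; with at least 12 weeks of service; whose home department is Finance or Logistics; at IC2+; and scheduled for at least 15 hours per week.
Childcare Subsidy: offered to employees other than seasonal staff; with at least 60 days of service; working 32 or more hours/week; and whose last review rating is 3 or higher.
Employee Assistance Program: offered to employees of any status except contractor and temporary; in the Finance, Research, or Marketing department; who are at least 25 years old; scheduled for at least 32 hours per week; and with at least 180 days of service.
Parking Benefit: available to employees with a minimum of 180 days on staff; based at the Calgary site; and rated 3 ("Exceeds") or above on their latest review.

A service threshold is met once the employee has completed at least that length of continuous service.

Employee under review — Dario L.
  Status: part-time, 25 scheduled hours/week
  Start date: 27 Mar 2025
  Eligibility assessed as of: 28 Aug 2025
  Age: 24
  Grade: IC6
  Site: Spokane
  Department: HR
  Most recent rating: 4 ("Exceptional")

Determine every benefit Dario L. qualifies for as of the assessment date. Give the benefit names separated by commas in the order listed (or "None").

Service from 27 Mar 2025 to 28 Aug 2025: 154 days.
Gym Reimbursement — service 154 days ≥ 4 weeks (≈28 days) ✓; dept HR ✓; rating 4 ≥ 2 ✓ → eligible.
Equity Grant Program — status part-time ✓; grade IC6 ≥ IC2 ✓; service 154 days < 24 months (≈720 days) ✗ → not eligible.
Backup Childcare — status part-time ✗ (requires full-time, seasonal, or temporary) → not eligible.
Pet Insurance — status part-time ✓ (not excluded); service 154 days ≥ 12 weeks (≈84 days) ✓; dept HR ✗ → not eligible.
Childcare Subsidy — status part-time ✓ (not excluded); service 154 days ≥ 60 days ✓; 25 hrs/wk < 32 ✗ → not eligible.
Employee Assistance Program — status part-time ✓ (not excluded); dept HR ✗ → not eligible.
Parking Benefit — service 154 days < 180 days ✗ → not eligible.

Gym Reimbursement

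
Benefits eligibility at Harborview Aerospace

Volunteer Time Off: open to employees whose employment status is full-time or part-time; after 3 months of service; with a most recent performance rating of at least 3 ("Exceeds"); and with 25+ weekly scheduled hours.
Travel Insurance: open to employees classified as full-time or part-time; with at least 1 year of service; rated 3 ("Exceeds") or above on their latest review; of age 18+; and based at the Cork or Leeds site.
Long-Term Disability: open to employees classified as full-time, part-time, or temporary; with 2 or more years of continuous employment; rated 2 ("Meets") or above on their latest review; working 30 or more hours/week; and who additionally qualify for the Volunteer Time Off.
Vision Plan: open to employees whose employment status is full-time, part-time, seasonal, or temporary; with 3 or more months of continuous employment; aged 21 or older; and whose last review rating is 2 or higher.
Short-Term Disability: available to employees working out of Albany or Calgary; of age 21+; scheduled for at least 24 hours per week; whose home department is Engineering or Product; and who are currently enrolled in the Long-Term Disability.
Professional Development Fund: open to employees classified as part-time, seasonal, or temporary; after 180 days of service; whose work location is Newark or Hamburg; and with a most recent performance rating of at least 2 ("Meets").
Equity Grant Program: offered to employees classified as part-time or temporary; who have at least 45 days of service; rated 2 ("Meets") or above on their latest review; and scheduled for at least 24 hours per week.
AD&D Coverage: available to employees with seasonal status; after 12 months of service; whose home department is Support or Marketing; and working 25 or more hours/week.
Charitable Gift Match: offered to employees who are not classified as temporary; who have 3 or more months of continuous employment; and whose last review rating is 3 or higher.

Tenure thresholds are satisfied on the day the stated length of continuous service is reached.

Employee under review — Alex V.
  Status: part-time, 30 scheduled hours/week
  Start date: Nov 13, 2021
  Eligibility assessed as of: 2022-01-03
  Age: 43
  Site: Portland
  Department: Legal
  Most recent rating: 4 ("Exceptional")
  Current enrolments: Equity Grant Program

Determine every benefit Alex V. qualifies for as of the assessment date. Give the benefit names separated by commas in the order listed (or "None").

Service from Nov 13, 2021 to 2022-01-03: 51 days.
Volunteer Time Off — status part-time ✓; service 51 days < 3 months (≈90 days) ✗ → not eligible.
Travel Insurance — status part-time ✓; service 51 days < 1 year (≈365 days) ✗ → not eligible.
Long-Term Disability — status part-time ✓; service 51 days < 2 years (≈730 days) ✗ → not eligible.
Vision Plan — status part-time ✓; service 51 days < 3 months (≈90 days) ✗ → not eligible.
Short-Term Disability — site Portland ✗ (not Albany or Calgary) → not eligible.
Professional Development Fund — status part-time ✓; service 51 days < 180 days ✗ → not eligible.
Equity Grant Program — status part-time ✓; service 51 days ≥ 45 days ✓; rating 4 ≥ 2 ✓; 30 hrs/wk ≥ 24 ✓ → eligible.
AD&D Coverage — status part-time ✗ (requires seasonal) → not eligible.
Charitable Gift Match — status part-time ✓ (not excluded); service 51 days < 3 months (≈90 days) ✗ → not eligible.

Equity Grant Program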